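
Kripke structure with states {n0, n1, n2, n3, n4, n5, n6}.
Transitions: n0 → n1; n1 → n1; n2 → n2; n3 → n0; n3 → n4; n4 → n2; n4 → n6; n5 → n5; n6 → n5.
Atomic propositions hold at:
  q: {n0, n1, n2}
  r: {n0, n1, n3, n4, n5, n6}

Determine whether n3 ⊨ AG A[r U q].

A[r U q]: least fixpoint, start Z0 = Sat(q) = {n0, n1, n2}, add states in Sat(r) with every successor in Z. Already a fixed point.
Sat(A[r U q]) = {n0, n1, n2}
AG A[r U q]: greatest fixpoint, start Z0 = {n0, n1, n2}, keep only states in Sat with every successor in Z. Already a fixed point.
Sat(AG A[r U q]) = {n0, n1, n2}
n3 ∉ Sat(AG A[r U q]) = {n0, n1, n2}, so the formula does not hold at n3.

No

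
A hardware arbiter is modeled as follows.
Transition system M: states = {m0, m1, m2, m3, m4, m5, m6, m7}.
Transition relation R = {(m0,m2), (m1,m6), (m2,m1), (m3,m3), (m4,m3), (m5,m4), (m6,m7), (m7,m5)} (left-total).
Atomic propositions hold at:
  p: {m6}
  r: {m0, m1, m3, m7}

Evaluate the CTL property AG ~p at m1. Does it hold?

No

Sat(~p) = {m0, m1, m2, m3, m4, m5, m7}
AG ~p: greatest fixpoint, start Z0 = {m0, m1, m2, m3, m4, m5, m7}, keep only states in Sat with every successor in Z. Z1 = {m0, m2, m3, m4, m5, m7}; Z2 = {m0, m3, m4, m5, m7}; Z3 = {m3, m4, m5, m7}; fixed.
Sat(AG ~p) = {m3, m4, m5, m7}
m1 ∉ Sat(AG ~p) = {m3, m4, m5, m7}, so the formula does not hold at m1.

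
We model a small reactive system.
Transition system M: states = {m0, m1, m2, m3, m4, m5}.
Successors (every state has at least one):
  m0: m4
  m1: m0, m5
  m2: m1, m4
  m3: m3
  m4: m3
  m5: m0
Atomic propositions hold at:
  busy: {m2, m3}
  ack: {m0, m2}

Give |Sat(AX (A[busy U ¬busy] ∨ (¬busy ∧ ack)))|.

Sat(¬busy) = {m0, m1, m4, m5}
A[busy U ¬busy]: least fixpoint, start Z0 = Sat(¬busy) = {m0, m1, m4, m5}, add states in Sat(busy) with every successor in Z. Z1 = {m0, m1, m2, m4, m5}; fixed.
Sat(A[busy U ¬busy]) = {m0, m1, m2, m4, m5}
Sat(¬busy ∧ ack) = {m0}
Sat(A[busy U ¬busy] ∨ (¬busy ∧ ack)) = {m0, m1, m2, m4, m5}
Sat(AX (A[busy U ¬busy] ∨ (¬busy ∧ ack))) = {s : every successor in {m0, m1, m2, m4, m5}} = {m0, m1, m2, m5}
|Sat(AX (A[busy U ¬busy] ∨ (¬busy ∧ ack)))| = |{m0, m1, m2, m5}| = 4.

4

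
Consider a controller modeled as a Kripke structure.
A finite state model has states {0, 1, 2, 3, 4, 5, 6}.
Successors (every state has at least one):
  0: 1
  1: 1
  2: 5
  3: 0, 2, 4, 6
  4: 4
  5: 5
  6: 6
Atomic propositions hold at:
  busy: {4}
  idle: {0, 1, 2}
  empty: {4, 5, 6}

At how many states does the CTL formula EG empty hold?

3

EG empty: greatest fixpoint, start Z0 = {4, 5, 6}, keep only states in Sat with some successor in Z. Already a fixed point.
Sat(EG empty) = {4, 5, 6}
|Sat(EG empty)| = |{4, 5, 6}| = 3.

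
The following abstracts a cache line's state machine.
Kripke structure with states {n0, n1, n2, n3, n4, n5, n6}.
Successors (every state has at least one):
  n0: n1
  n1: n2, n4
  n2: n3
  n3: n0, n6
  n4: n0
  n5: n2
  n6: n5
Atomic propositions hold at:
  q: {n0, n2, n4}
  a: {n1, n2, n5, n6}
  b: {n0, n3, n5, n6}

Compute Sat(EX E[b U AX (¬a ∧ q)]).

Sat(¬a) = {n0, n3, n4}
Sat(¬a ∧ q) = {n0, n4}
Sat(AX (¬a ∧ q)) = {s : every successor in {n0, n4}} = {n4}
E[b U AX (¬a ∧ q)]: least fixpoint, start Z0 = Sat(AX (¬a ∧ q)) = {n4}, add states in Sat(b) with some successor in Z. Already a fixed point.
Sat(E[b U AX (¬a ∧ q)]) = {n4}
Sat(EX E[b U AX (¬a ∧ q)]) = {s : some successor in {n4}} = {n1}

{n1}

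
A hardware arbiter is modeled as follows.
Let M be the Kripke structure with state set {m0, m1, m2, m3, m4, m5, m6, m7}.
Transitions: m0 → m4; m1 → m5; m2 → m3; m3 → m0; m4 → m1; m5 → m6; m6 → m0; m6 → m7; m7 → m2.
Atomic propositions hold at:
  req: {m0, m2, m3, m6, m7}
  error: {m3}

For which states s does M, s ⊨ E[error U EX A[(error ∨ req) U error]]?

{m2, m6, m7}

Sat(error ∨ req) = {m0, m2, m3, m6, m7}
A[(error ∨ req) U error]: least fixpoint, start Z0 = Sat(error) = {m3}, add states in Sat(error ∨ req) with every successor in Z. Z1 = {m2, m3}; Z2 = {m2, m3, m7}; fixed.
Sat(A[(error ∨ req) U error]) = {m2, m3, m7}
Sat(EX A[(error ∨ req) U error]) = {s : some successor in {m2, m3, m7}} = {m2, m6, m7}
E[error U EX A[(error ∨ req) U error]]: least fixpoint, start Z0 = Sat(EX A[(error ∨ req) U error]) = {m2, m6, m7}, add states in Sat(error) with some successor in Z. Already a fixed point.
Sat(E[error U EX A[(error ∨ req) U error]]) = {m2, m6, m7}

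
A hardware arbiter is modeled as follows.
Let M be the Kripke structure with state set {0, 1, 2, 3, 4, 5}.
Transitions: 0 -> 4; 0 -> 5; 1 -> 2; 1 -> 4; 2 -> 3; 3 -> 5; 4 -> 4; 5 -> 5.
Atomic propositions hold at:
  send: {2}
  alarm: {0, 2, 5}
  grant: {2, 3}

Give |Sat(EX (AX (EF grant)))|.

EF grant: least fixpoint, start Z0 = {2, 3}, add states with some successor in Z. Z1 = {1, 2, 3}; fixed.
Sat(EF grant) = {1, 2, 3}
Sat(AX (EF grant)) = {s : every successor in {1, 2, 3}} = {2}
Sat(EX (AX (EF grant))) = {s : some successor in {2}} = {1}
|Sat(EX (AX (EF grant)))| = |{1}| = 1.

1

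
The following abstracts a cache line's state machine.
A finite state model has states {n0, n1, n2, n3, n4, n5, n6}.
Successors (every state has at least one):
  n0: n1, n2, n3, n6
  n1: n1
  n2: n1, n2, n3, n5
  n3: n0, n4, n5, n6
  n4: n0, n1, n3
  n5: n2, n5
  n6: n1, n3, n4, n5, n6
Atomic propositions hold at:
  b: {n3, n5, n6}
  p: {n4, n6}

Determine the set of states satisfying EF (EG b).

{n0, n2, n3, n4, n5, n6}

EG b: greatest fixpoint, start Z0 = {n3, n5, n6}, keep only states in Sat with some successor in Z. Already a fixed point.
Sat(EG b) = {n3, n5, n6}
EF (EG b): least fixpoint, start Z0 = {n3, n5, n6}, add states with some successor in Z. Z1 = {n0, n2, n3, n4, n5, n6}; fixed.
Sat(EF (EG b)) = {n0, n2, n3, n4, n5, n6}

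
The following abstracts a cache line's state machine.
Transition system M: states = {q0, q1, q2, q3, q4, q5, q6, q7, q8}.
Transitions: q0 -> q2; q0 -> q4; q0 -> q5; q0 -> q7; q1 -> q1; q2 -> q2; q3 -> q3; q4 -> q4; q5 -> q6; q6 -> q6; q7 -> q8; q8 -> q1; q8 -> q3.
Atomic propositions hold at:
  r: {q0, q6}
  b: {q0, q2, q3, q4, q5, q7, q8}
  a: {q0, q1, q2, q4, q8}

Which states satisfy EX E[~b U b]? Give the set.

Sat(~b) = {q1, q6}
E[~b U b]: least fixpoint, start Z0 = Sat(b) = {q0, q2, q3, q4, q5, q7, q8}, add states in Sat(~b) with some successor in Z. Already a fixed point.
Sat(E[~b U b]) = {q0, q2, q3, q4, q5, q7, q8}
Sat(EX E[~b U b]) = {s : some successor in {q0, q2, q3, q4, q5, q7, q8}} = {q0, q2, q3, q4, q7, q8}

{q0, q2, q3, q4, q7, q8}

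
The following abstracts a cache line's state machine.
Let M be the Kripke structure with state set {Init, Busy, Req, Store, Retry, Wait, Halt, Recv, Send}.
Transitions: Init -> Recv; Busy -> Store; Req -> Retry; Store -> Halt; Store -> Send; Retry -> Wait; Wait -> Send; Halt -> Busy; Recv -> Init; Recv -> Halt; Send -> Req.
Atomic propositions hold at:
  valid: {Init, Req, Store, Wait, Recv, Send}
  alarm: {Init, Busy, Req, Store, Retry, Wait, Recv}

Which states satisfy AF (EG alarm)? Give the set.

{Init, Recv}

EG alarm: greatest fixpoint, start Z0 = {Init, Busy, Req, Store, Retry, Wait, Recv}, keep only states in Sat with some successor in Z. Z1 = {Init, Busy, Req, Retry, Recv}; Z2 = {Init, Req, Recv}; Z3 = {Init, Recv}; fixed.
Sat(EG alarm) = {Init, Recv}
AF (EG alarm): least fixpoint, start Z0 = {Init, Recv}, add states with every successor in Z. Already a fixed point.
Sat(AF (EG alarm)) = {Init, Recv}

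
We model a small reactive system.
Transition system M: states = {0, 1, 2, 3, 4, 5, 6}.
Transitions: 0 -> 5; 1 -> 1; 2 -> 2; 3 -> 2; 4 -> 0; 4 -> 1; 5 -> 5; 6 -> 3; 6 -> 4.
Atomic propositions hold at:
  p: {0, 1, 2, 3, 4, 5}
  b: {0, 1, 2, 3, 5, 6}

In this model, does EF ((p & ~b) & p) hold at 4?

Yes

Sat(~b) = {4}
Sat(p & ~b) = {4}
Sat((p & ~b) & p) = {4}
EF ((p & ~b) & p): least fixpoint, start Z0 = {4}, add states with some successor in Z. Z1 = {4, 6}; fixed.
Sat(EF ((p & ~b) & p)) = {4, 6}
4 ∈ Sat(EF ((p & ~b) & p)) = {4, 6}, so the formula holds at 4.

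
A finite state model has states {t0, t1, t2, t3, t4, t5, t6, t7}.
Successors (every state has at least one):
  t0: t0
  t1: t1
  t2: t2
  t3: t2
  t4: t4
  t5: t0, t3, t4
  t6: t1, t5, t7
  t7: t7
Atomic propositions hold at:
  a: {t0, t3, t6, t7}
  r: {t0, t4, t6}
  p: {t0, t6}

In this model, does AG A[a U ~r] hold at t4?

No

Sat(~r) = {t1, t2, t3, t5, t7}
A[a U ~r]: least fixpoint, start Z0 = Sat(~r) = {t1, t2, t3, t5, t7}, add states in Sat(a) with every successor in Z. Z1 = {t1, t2, t3, t5, t6, t7}; fixed.
Sat(A[a U ~r]) = {t1, t2, t3, t5, t6, t7}
AG A[a U ~r]: greatest fixpoint, start Z0 = {t1, t2, t3, t5, t6, t7}, keep only states in Sat with every successor in Z. Z1 = {t1, t2, t3, t6, t7}; Z2 = {t1, t2, t3, t7}; fixed.
Sat(AG A[a U ~r]) = {t1, t2, t3, t7}
t4 ∉ Sat(AG A[a U ~r]) = {t1, t2, t3, t7}, so the formula does not hold at t4.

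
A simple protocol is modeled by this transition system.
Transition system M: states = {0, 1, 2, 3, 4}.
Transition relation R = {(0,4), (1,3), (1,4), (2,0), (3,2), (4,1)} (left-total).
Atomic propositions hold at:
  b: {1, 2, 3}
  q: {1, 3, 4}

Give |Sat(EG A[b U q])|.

2

A[b U q]: least fixpoint, start Z0 = Sat(q) = {1, 3, 4}, add states in Sat(b) with every successor in Z. Already a fixed point.
Sat(A[b U q]) = {1, 3, 4}
EG A[b U q]: greatest fixpoint, start Z0 = {1, 3, 4}, keep only states in Sat with some successor in Z. Z1 = {1, 4}; fixed.
Sat(EG A[b U q]) = {1, 4}
|Sat(EG A[b U q])| = |{1, 4}| = 2.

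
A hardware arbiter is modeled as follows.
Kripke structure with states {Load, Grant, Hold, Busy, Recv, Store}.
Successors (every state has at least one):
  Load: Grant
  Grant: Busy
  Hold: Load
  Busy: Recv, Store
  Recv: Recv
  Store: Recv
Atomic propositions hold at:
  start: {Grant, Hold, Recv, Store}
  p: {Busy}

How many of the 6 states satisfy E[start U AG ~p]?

2

Sat(~p) = {Load, Grant, Hold, Recv, Store}
AG ~p: greatest fixpoint, start Z0 = {Load, Grant, Hold, Recv, Store}, keep only states in Sat with every successor in Z. Z1 = {Load, Hold, Recv, Store}; Z2 = {Hold, Recv, Store}; Z3 = {Recv, Store}; fixed.
Sat(AG ~p) = {Recv, Store}
E[start U AG ~p]: least fixpoint, start Z0 = Sat(AG ~p) = {Recv, Store}, add states in Sat(start) with some successor in Z. Already a fixed point.
Sat(E[start U AG ~p]) = {Recv, Store}
|Sat(E[start U AG ~p])| = |{Recv, Store}| = 2.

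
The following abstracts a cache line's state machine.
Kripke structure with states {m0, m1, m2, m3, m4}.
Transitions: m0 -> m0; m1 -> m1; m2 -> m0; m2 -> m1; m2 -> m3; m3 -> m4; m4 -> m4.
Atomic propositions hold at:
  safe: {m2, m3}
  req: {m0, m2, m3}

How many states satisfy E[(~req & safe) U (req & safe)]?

Sat(~req) = {m1, m4}
Sat(~req & safe) = ∅
Sat(req & safe) = {m2, m3}
E[(~req & safe) U (req & safe)]: least fixpoint, start Z0 = Sat((req & safe)) = {m2, m3}, add states in Sat(~req & safe) with some successor in Z. Already a fixed point.
Sat(E[(~req & safe) U (req & safe)]) = {m2, m3}
|Sat(E[(~req & safe) U (req & safe)])| = |{m2, m3}| = 2.

2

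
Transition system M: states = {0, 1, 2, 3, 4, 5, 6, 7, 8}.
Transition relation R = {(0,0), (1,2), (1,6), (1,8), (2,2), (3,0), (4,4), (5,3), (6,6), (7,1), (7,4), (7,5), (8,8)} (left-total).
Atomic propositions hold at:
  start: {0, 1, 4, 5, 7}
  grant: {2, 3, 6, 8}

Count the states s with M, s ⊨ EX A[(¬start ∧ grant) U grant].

Sat(¬start) = {2, 3, 6, 8}
Sat(¬start ∧ grant) = {2, 3, 6, 8}
A[(¬start ∧ grant) U grant]: least fixpoint, start Z0 = Sat(grant) = {2, 3, 6, 8}, add states in Sat(¬start ∧ grant) with every successor in Z. Already a fixed point.
Sat(A[(¬start ∧ grant) U grant]) = {2, 3, 6, 8}
Sat(EX A[(¬start ∧ grant) U grant]) = {s : some successor in {2, 3, 6, 8}} = {1, 2, 5, 6, 8}
|Sat(EX A[(¬start ∧ grant) U grant])| = |{1, 2, 5, 6, 8}| = 5.

5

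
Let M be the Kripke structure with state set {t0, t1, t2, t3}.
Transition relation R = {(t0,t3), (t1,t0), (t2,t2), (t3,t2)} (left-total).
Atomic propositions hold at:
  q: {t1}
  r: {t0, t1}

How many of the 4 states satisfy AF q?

1

AF q: least fixpoint, start Z0 = {t1}, add states with every successor in Z. Already a fixed point.
Sat(AF q) = {t1}
|Sat(AF q)| = |{t1}| = 1.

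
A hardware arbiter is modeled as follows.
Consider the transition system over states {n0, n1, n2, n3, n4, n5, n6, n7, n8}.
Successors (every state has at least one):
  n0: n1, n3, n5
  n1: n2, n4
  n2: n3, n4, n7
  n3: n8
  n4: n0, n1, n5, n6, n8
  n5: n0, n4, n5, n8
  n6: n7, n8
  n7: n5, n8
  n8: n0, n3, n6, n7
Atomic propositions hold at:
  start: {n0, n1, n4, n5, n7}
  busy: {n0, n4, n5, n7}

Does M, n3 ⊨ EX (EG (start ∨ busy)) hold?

Sat(start ∨ busy) = {n0, n1, n4, n5, n7}
EG (start ∨ busy): greatest fixpoint, start Z0 = {n0, n1, n4, n5, n7}, keep only states in Sat with some successor in Z. Already a fixed point.
Sat(EG (start ∨ busy)) = {n0, n1, n4, n5, n7}
Sat(EX (EG (start ∨ busy))) = {s : some successor in {n0, n1, n4, n5, n7}} = {n0, n1, n2, n4, n5, n6, n7, n8}
n3 ∉ Sat(EX (EG (start ∨ busy))) = {n0, n1, n2, n4, n5, n6, n7, n8}, so the formula does not hold at n3.

No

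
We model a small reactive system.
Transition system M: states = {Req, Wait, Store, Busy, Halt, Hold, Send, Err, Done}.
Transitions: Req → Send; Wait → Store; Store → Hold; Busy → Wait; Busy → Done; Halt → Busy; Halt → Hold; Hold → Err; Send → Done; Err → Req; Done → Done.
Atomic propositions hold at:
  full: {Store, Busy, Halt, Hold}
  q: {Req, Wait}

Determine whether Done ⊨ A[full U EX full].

Sat(EX full) = {s : some successor in {Store, Busy, Halt, Hold}} = {Wait, Store, Halt}
A[full U EX full]: least fixpoint, start Z0 = Sat(EX full) = {Wait, Store, Halt}, add states in Sat(full) with every successor in Z. Already a fixed point.
Sat(A[full U EX full]) = {Wait, Store, Halt}
Done ∉ Sat(A[full U EX full]) = {Wait, Store, Halt}, so the formula does not hold at Done.

No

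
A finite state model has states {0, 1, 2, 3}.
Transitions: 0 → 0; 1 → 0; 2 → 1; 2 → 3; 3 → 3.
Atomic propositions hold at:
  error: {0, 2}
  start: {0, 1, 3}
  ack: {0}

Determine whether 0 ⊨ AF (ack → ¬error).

Sat(¬error) = {1, 3}
Sat(ack → ¬error) = {1, 2, 3}
AF (ack → ¬error): least fixpoint, start Z0 = {1, 2, 3}, add states with every successor in Z. Already a fixed point.
Sat(AF (ack → ¬error)) = {1, 2, 3}
0 ∉ Sat(AF (ack → ¬error)) = {1, 2, 3}, so the formula does not hold at 0.

No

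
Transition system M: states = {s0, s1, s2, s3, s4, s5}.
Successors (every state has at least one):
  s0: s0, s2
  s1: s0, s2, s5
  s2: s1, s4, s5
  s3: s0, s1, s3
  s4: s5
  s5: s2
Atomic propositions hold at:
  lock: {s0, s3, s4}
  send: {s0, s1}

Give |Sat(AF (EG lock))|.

2

EG lock: greatest fixpoint, start Z0 = {s0, s3, s4}, keep only states in Sat with some successor in Z. Z1 = {s0, s3}; fixed.
Sat(EG lock) = {s0, s3}
AF (EG lock): least fixpoint, start Z0 = {s0, s3}, add states with every successor in Z. Already a fixed point.
Sat(AF (EG lock)) = {s0, s3}
|Sat(AF (EG lock))| = |{s0, s3}| = 2.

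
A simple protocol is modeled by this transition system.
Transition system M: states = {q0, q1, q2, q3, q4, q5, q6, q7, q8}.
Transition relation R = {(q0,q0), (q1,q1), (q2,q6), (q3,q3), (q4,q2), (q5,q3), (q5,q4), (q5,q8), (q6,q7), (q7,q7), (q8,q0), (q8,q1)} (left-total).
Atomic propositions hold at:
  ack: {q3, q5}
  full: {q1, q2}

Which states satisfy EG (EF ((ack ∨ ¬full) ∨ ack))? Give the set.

{q0, q2, q3, q4, q5, q6, q7, q8}

Sat(¬full) = {q0, q3, q4, q5, q6, q7, q8}
Sat(ack ∨ ¬full) = {q0, q3, q4, q5, q6, q7, q8}
Sat((ack ∨ ¬full) ∨ ack) = {q0, q3, q4, q5, q6, q7, q8}
EF ((ack ∨ ¬full) ∨ ack): least fixpoint, start Z0 = {q0, q3, q4, q5, q6, q7, q8}, add states with some successor in Z. Z1 = {q0, q2, q3, q4, q5, q6, q7, q8}; fixed.
Sat(EF ((ack ∨ ¬full) ∨ ack)) = {q0, q2, q3, q4, q5, q6, q7, q8}
EG (EF ((ack ∨ ¬full) ∨ ack)): greatest fixpoint, start Z0 = {q0, q2, q3, q4, q5, q6, q7, q8}, keep only states in Sat with some successor in Z. Already a fixed point.
Sat(EG (EF ((ack ∨ ¬full) ∨ ack))) = {q0, q2, q3, q4, q5, q6, q7, q8}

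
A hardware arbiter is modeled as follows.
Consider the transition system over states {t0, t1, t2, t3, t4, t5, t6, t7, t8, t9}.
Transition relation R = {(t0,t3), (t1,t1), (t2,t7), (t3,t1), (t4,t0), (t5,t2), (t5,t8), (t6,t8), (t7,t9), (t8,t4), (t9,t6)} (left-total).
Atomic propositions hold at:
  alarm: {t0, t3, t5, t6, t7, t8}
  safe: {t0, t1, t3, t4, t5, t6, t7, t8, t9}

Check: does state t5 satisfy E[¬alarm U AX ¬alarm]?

No

Sat(¬alarm) = {t1, t2, t4, t9}
Sat(AX ¬alarm) = {s : every successor in {t1, t2, t4, t9}} = {t1, t3, t7, t8}
E[¬alarm U AX ¬alarm]: least fixpoint, start Z0 = Sat(AX ¬alarm) = {t1, t3, t7, t8}, add states in Sat(¬alarm) with some successor in Z. Z1 = {t1, t2, t3, t7, t8}; fixed.
Sat(E[¬alarm U AX ¬alarm]) = {t1, t2, t3, t7, t8}
t5 ∉ Sat(E[¬alarm U AX ¬alarm]) = {t1, t2, t3, t7, t8}, so the formula does not hold at t5.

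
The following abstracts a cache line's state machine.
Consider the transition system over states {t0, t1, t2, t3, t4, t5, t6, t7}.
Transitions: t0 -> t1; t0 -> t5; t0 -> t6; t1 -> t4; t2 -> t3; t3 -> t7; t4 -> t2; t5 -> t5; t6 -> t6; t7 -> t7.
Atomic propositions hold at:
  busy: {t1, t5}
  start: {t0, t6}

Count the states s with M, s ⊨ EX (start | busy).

3

Sat(start | busy) = {t0, t1, t5, t6}
Sat(EX (start | busy)) = {s : some successor in {t0, t1, t5, t6}} = {t0, t5, t6}
|Sat(EX (start | busy))| = |{t0, t5, t6}| = 3.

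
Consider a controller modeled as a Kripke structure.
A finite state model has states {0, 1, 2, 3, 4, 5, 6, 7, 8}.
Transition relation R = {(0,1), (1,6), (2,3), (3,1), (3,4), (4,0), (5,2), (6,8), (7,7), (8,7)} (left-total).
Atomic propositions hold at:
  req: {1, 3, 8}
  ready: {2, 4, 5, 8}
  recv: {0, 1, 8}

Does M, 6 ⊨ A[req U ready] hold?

No

A[req U ready]: least fixpoint, start Z0 = Sat(ready) = {2, 4, 5, 8}, add states in Sat(req) with every successor in Z. Already a fixed point.
Sat(A[req U ready]) = {2, 4, 5, 8}
6 ∉ Sat(A[req U ready]) = {2, 4, 5, 8}, so the formula does not hold at 6.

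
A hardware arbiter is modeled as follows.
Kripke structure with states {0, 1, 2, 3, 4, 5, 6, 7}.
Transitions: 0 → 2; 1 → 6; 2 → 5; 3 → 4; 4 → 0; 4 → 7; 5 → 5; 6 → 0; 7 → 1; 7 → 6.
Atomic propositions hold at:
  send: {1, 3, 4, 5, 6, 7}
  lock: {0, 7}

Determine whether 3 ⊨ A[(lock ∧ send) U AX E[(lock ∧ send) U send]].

Yes

Sat(lock ∧ send) = {7}
E[(lock ∧ send) U send]: least fixpoint, start Z0 = Sat(send) = {1, 3, 4, 5, 6, 7}, add states in Sat(lock ∧ send) with some successor in Z. Already a fixed point.
Sat(E[(lock ∧ send) U send]) = {1, 3, 4, 5, 6, 7}
Sat(AX E[(lock ∧ send) U send]) = {s : every successor in {1, 3, 4, 5, 6, 7}} = {1, 2, 3, 5, 7}
A[(lock ∧ send) U AX E[(lock ∧ send) U send]]: least fixpoint, start Z0 = Sat(AX E[(lock ∧ send) U send]) = {1, 2, 3, 5, 7}, add states in Sat(lock ∧ send) with every successor in Z. Already a fixed point.
Sat(A[(lock ∧ send) U AX E[(lock ∧ send) U send]]) = {1, 2, 3, 5, 7}
3 ∈ Sat(A[(lock ∧ send) U AX E[(lock ∧ send) U send]]) = {1, 2, 3, 5, 7}, so the formula holds at 3.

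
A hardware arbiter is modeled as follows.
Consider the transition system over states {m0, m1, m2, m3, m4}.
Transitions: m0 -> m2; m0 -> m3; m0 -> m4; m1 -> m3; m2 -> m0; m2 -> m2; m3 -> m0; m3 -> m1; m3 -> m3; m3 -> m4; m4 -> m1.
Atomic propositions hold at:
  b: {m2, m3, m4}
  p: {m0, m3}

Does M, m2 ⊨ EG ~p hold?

Sat(~p) = {m1, m2, m4}
EG ~p: greatest fixpoint, start Z0 = {m1, m2, m4}, keep only states in Sat with some successor in Z. Z1 = {m2, m4}; Z2 = {m2}; fixed.
Sat(EG ~p) = {m2}
m2 ∈ Sat(EG ~p) = {m2}, so the formula holds at m2.

Yes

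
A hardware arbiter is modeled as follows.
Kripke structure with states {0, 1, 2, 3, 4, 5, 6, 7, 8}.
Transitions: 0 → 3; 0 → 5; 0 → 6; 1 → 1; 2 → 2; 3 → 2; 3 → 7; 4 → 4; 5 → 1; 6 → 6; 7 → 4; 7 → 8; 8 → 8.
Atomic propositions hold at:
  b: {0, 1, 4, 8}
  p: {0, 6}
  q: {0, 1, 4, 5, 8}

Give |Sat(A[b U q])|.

5

A[b U q]: least fixpoint, start Z0 = Sat(q) = {0, 1, 4, 5, 8}, add states in Sat(b) with every successor in Z. Already a fixed point.
Sat(A[b U q]) = {0, 1, 4, 5, 8}
|Sat(A[b U q])| = |{0, 1, 4, 5, 8}| = 5.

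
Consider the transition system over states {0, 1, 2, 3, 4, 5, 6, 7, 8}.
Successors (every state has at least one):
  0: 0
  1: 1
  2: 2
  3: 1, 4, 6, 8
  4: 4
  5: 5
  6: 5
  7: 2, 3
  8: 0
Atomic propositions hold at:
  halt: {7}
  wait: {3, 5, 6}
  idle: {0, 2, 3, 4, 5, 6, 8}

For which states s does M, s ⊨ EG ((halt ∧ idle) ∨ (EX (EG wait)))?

Sat(halt ∧ idle) = ∅
EG wait: greatest fixpoint, start Z0 = {3, 5, 6}, keep only states in Sat with some successor in Z. Already a fixed point.
Sat(EG wait) = {3, 5, 6}
Sat(EX (EG wait)) = {s : some successor in {3, 5, 6}} = {3, 5, 6, 7}
Sat((halt ∧ idle) ∨ (EX (EG wait))) = {3, 5, 6, 7}
EG ((halt ∧ idle) ∨ (EX (EG wait))): greatest fixpoint, start Z0 = {3, 5, 6, 7}, keep only states in Sat with some successor in Z. Already a fixed point.
Sat(EG ((halt ∧ idle) ∨ (EX (EG wait)))) = {3, 5, 6, 7}

{3, 5, 6, 7}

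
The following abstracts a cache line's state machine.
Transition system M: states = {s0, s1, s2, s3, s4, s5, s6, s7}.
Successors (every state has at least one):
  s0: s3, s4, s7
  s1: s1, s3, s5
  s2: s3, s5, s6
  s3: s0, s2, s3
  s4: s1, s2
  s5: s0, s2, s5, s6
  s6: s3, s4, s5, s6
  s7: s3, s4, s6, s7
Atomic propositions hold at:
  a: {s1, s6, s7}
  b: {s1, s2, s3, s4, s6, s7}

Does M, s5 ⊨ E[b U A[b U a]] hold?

A[b U a]: least fixpoint, start Z0 = Sat(a) = {s1, s6, s7}, add states in Sat(b) with every successor in Z. Already a fixed point.
Sat(A[b U a]) = {s1, s6, s7}
E[b U A[b U a]]: least fixpoint, start Z0 = Sat(A[b U a]) = {s1, s6, s7}, add states in Sat(b) with some successor in Z. Z1 = {s1, s2, s4, s6, s7}; Z2 = {s1, s2, s3, s4, s6, s7}; fixed.
Sat(E[b U A[b U a]]) = {s1, s2, s3, s4, s6, s7}
s5 ∉ Sat(E[b U A[b U a]]) = {s1, s2, s3, s4, s6, s7}, so the formula does not hold at s5.

No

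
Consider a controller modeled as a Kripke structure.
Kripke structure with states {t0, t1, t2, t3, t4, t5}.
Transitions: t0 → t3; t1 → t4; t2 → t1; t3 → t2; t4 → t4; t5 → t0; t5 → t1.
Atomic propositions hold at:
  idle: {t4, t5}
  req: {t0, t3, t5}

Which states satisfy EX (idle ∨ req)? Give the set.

Sat(idle ∨ req) = {t0, t3, t4, t5}
Sat(EX (idle ∨ req)) = {s : some successor in {t0, t3, t4, t5}} = {t0, t1, t4, t5}

{t0, t1, t4, t5}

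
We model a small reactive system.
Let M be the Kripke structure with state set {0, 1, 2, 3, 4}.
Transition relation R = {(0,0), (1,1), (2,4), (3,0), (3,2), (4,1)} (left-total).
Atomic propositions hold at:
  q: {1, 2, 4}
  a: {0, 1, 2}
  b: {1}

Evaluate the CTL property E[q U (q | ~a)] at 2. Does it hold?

Sat(~a) = {3, 4}
Sat(q | ~a) = {1, 2, 3, 4}
E[q U (q | ~a)]: least fixpoint, start Z0 = Sat((q | ~a)) = {1, 2, 3, 4}, add states in Sat(q) with some successor in Z. Already a fixed point.
Sat(E[q U (q | ~a)]) = {1, 2, 3, 4}
2 ∈ Sat(E[q U (q | ~a)]) = {1, 2, 3, 4}, so the formula holds at 2.

Yes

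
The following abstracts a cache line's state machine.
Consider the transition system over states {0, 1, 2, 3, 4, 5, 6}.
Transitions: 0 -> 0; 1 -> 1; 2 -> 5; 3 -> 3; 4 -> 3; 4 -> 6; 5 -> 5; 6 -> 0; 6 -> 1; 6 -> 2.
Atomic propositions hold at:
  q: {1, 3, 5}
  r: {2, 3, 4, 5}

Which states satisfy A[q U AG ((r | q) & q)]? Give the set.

Sat(r | q) = {1, 2, 3, 4, 5}
Sat((r | q) & q) = {1, 3, 5}
AG ((r | q) & q): greatest fixpoint, start Z0 = {1, 3, 5}, keep only states in Sat with every successor in Z. Already a fixed point.
Sat(AG ((r | q) & q)) = {1, 3, 5}
A[q U AG ((r | q) & q)]: least fixpoint, start Z0 = Sat(AG ((r | q) & q)) = {1, 3, 5}, add states in Sat(q) with every successor in Z. Already a fixed point.
Sat(A[q U AG ((r | q) & q)]) = {1, 3, 5}

{1, 3, 5}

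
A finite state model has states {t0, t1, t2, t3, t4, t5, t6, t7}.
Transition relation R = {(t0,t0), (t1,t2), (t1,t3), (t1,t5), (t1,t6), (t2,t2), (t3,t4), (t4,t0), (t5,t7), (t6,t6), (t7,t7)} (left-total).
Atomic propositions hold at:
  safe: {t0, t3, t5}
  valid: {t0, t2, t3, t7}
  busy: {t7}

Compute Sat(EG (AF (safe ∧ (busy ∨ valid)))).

{t0, t3, t4}

Sat(busy ∨ valid) = {t0, t2, t3, t7}
Sat(safe ∧ (busy ∨ valid)) = {t0, t3}
AF (safe ∧ (busy ∨ valid)): least fixpoint, start Z0 = {t0, t3}, add states with every successor in Z. Z1 = {t0, t3, t4}; fixed.
Sat(AF (safe ∧ (busy ∨ valid))) = {t0, t3, t4}
EG (AF (safe ∧ (busy ∨ valid))): greatest fixpoint, start Z0 = {t0, t3, t4}, keep only states in Sat with some successor in Z. Already a fixed point.
Sat(EG (AF (safe ∧ (busy ∨ valid)))) = {t0, t3, t4}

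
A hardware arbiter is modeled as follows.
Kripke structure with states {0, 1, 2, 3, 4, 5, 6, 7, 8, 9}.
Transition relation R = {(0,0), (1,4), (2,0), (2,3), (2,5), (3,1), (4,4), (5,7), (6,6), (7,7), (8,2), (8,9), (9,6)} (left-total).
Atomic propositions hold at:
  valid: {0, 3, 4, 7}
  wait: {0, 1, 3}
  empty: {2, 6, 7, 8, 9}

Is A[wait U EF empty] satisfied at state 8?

EF empty: least fixpoint, start Z0 = {2, 6, 7, 8, 9}, add states with some successor in Z. Z1 = {2, 5, 6, 7, 8, 9}; fixed.
Sat(EF empty) = {2, 5, 6, 7, 8, 9}
A[wait U EF empty]: least fixpoint, start Z0 = Sat(EF empty) = {2, 5, 6, 7, 8, 9}, add states in Sat(wait) with every successor in Z. Already a fixed point.
Sat(A[wait U EF empty]) = {2, 5, 6, 7, 8, 9}
8 ∈ Sat(A[wait U EF empty]) = {2, 5, 6, 7, 8, 9}, so the formula holds at 8.

Yes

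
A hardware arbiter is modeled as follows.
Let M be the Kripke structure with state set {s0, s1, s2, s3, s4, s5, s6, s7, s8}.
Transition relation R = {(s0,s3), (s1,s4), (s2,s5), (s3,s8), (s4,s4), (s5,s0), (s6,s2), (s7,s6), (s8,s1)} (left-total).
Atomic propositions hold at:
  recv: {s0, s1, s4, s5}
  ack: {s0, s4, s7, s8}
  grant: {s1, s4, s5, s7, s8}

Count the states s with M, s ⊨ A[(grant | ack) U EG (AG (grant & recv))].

Sat(grant | ack) = {s0, s1, s4, s5, s7, s8}
Sat(grant & recv) = {s1, s4, s5}
AG (grant & recv): greatest fixpoint, start Z0 = {s1, s4, s5}, keep only states in Sat with every successor in Z. Z1 = {s1, s4}; fixed.
Sat(AG (grant & recv)) = {s1, s4}
EG (AG (grant & recv)): greatest fixpoint, start Z0 = {s1, s4}, keep only states in Sat with some successor in Z. Already a fixed point.
Sat(EG (AG (grant & recv))) = {s1, s4}
A[(grant | ack) U EG (AG (grant & recv))]: least fixpoint, start Z0 = Sat(EG (AG (grant & recv))) = {s1, s4}, add states in Sat(grant | ack) with every successor in Z. Z1 = {s1, s4, s8}; fixed.
Sat(A[(grant | ack) U EG (AG (grant & recv))]) = {s1, s4, s8}
|Sat(A[(grant | ack) U EG (AG (grant & recv))])| = |{s1, s4, s8}| = 3.

3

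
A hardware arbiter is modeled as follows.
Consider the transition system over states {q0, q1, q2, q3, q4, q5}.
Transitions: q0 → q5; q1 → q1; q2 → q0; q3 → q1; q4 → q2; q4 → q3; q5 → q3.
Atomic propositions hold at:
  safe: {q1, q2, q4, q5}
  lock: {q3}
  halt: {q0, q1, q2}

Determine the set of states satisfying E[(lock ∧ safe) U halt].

{q0, q1, q2}

Sat(lock ∧ safe) = ∅
E[(lock ∧ safe) U halt]: least fixpoint, start Z0 = Sat(halt) = {q0, q1, q2}, add states in Sat(lock ∧ safe) with some successor in Z. Already a fixed point.
Sat(E[(lock ∧ safe) U halt]) = {q0, q1, q2}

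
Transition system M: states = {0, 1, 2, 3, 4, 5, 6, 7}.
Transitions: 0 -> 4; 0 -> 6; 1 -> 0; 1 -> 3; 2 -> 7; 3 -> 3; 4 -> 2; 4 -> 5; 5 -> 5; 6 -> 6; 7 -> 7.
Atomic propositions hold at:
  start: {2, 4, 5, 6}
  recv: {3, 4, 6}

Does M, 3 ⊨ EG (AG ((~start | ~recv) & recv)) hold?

Yes

Sat(~start) = {0, 1, 3, 7}
Sat(~recv) = {0, 1, 2, 5, 7}
Sat(~start | ~recv) = {0, 1, 2, 3, 5, 7}
Sat((~start | ~recv) & recv) = {3}
AG ((~start | ~recv) & recv): greatest fixpoint, start Z0 = {3}, keep only states in Sat with every successor in Z. Already a fixed point.
Sat(AG ((~start | ~recv) & recv)) = {3}
EG (AG ((~start | ~recv) & recv)): greatest fixpoint, start Z0 = {3}, keep only states in Sat with some successor in Z. Already a fixed point.
Sat(EG (AG ((~start | ~recv) & recv))) = {3}
3 ∈ Sat(EG (AG ((~start | ~recv) & recv))) = {3}, so the formula holds at 3.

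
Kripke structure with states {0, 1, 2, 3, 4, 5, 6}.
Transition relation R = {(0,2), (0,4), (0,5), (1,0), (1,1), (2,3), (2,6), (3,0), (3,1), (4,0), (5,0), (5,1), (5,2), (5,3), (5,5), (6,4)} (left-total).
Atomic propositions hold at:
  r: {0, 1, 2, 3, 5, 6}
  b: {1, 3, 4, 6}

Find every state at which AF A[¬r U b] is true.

Sat(¬r) = {4}
A[¬r U b]: least fixpoint, start Z0 = Sat(b) = {1, 3, 4, 6}, add states in Sat(¬r) with every successor in Z. Already a fixed point.
Sat(A[¬r U b]) = {1, 3, 4, 6}
AF A[¬r U b]: least fixpoint, start Z0 = {1, 3, 4, 6}, add states with every successor in Z. Z1 = {1, 2, 3, 4, 6}; fixed.
Sat(AF A[¬r U b]) = {1, 2, 3, 4, 6}

{1, 2, 3, 4, 6}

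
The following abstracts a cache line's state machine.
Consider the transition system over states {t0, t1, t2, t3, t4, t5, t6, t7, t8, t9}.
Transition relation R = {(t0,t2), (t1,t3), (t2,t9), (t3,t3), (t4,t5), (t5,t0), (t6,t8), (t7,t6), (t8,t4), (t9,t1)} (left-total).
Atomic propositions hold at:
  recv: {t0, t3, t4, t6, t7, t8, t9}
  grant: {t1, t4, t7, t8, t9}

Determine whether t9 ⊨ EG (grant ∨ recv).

Sat(grant ∨ recv) = {t0, t1, t3, t4, t6, t7, t8, t9}
EG (grant ∨ recv): greatest fixpoint, start Z0 = {t0, t1, t3, t4, t6, t7, t8, t9}, keep only states in Sat with some successor in Z. Z1 = {t1, t3, t6, t7, t8, t9}; Z2 = {t1, t3, t6, t7, t9}; Z3 = {t1, t3, t7, t9}; Z4 = {t1, t3, t9}; fixed.
Sat(EG (grant ∨ recv)) = {t1, t3, t9}
t9 ∈ Sat(EG (grant ∨ recv)) = {t1, t3, t9}, so the formula holds at t9.

Yes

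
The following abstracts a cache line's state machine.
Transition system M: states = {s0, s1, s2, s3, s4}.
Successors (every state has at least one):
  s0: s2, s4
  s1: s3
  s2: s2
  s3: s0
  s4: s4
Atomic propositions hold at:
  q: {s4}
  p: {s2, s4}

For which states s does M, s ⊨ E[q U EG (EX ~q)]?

{s0, s1, s2, s3}

Sat(~q) = {s0, s1, s2, s3}
Sat(EX ~q) = {s : some successor in {s0, s1, s2, s3}} = {s0, s1, s2, s3}
EG (EX ~q): greatest fixpoint, start Z0 = {s0, s1, s2, s3}, keep only states in Sat with some successor in Z. Already a fixed point.
Sat(EG (EX ~q)) = {s0, s1, s2, s3}
E[q U EG (EX ~q)]: least fixpoint, start Z0 = Sat(EG (EX ~q)) = {s0, s1, s2, s3}, add states in Sat(q) with some successor in Z. Already a fixed point.
Sat(E[q U EG (EX ~q)]) = {s0, s1, s2, s3}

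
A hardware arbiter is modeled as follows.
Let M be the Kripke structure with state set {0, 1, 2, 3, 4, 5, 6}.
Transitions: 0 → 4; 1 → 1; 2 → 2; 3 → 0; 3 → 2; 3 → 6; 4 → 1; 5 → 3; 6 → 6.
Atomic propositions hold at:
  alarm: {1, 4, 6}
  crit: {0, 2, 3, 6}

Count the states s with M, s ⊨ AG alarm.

AG alarm: greatest fixpoint, start Z0 = {1, 4, 6}, keep only states in Sat with every successor in Z. Already a fixed point.
Sat(AG alarm) = {1, 4, 6}
|Sat(AG alarm)| = |{1, 4, 6}| = 3.

3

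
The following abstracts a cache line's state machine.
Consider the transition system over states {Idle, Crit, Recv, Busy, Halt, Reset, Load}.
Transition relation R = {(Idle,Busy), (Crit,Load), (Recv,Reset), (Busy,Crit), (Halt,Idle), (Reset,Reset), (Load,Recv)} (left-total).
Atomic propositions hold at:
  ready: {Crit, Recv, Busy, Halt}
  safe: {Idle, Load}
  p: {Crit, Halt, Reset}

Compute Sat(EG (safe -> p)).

Sat(safe -> p) = {Crit, Recv, Busy, Halt, Reset}
EG (safe -> p): greatest fixpoint, start Z0 = {Crit, Recv, Busy, Halt, Reset}, keep only states in Sat with some successor in Z. Z1 = {Recv, Busy, Reset}; Z2 = {Recv, Reset}; fixed.
Sat(EG (safe -> p)) = {Recv, Reset}

{Recv, Reset}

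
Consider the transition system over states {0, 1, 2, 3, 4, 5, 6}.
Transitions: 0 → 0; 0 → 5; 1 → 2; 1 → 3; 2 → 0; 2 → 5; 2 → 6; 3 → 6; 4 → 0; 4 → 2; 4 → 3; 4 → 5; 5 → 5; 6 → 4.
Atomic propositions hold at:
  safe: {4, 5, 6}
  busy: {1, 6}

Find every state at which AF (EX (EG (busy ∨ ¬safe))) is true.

{0, 1, 2, 3, 4, 6}

Sat(¬safe) = {0, 1, 2, 3}
Sat(busy ∨ ¬safe) = {0, 1, 2, 3, 6}
EG (busy ∨ ¬safe): greatest fixpoint, start Z0 = {0, 1, 2, 3, 6}, keep only states in Sat with some successor in Z. Z1 = {0, 1, 2, 3}; Z2 = {0, 1, 2}; fixed.
Sat(EG (busy ∨ ¬safe)) = {0, 1, 2}
Sat(EX (EG (busy ∨ ¬safe))) = {s : some successor in {0, 1, 2}} = {0, 1, 2, 4}
AF (EX (EG (busy ∨ ¬safe))): least fixpoint, start Z0 = {0, 1, 2, 4}, add states with every successor in Z. Z1 = {0, 1, 2, 4, 6}; Z2 = {0, 1, 2, 3, 4, 6}; fixed.
Sat(AF (EX (EG (busy ∨ ¬safe)))) = {0, 1, 2, 3, 4, 6}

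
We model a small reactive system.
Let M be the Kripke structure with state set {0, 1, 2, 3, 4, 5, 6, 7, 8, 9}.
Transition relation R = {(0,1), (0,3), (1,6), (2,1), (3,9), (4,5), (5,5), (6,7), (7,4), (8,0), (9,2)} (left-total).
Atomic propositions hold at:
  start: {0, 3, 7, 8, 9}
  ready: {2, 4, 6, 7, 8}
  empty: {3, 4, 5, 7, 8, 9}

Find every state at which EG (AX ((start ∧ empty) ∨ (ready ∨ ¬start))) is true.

{0, 1, 2, 3, 4, 5, 6, 7, 9}

Sat(start ∧ empty) = {3, 7, 8, 9}
Sat(¬start) = {1, 2, 4, 5, 6}
Sat(ready ∨ ¬start) = {1, 2, 4, 5, 6, 7, 8}
Sat((start ∧ empty) ∨ (ready ∨ ¬start)) = {1, 2, 3, 4, 5, 6, 7, 8, 9}
Sat(AX ((start ∧ empty) ∨ (ready ∨ ¬start))) = {s : every successor in {1, 2, 3, 4, 5, 6, 7, 8, 9}} = {0, 1, 2, 3, 4, 5, 6, 7, 9}
EG (AX ((start ∧ empty) ∨ (ready ∨ ¬start))): greatest fixpoint, start Z0 = {0, 1, 2, 3, 4, 5, 6, 7, 9}, keep only states in Sat with some successor in Z. Already a fixed point.
Sat(EG (AX ((start ∧ empty) ∨ (ready ∨ ¬start)))) = {0, 1, 2, 3, 4, 5, 6, 7, 9}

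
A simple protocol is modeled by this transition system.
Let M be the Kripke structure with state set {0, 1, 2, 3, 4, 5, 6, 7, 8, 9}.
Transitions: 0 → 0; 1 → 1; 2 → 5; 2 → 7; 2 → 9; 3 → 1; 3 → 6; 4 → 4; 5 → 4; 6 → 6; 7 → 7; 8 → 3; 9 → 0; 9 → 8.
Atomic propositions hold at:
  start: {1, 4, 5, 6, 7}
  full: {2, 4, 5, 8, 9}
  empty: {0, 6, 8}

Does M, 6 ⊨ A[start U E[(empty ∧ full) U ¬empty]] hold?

No

Sat(empty ∧ full) = {8}
Sat(¬empty) = {1, 2, 3, 4, 5, 7, 9}
E[(empty ∧ full) U ¬empty]: least fixpoint, start Z0 = Sat(¬empty) = {1, 2, 3, 4, 5, 7, 9}, add states in Sat(empty ∧ full) with some successor in Z. Z1 = {1, 2, 3, 4, 5, 7, 8, 9}; fixed.
Sat(E[(empty ∧ full) U ¬empty]) = {1, 2, 3, 4, 5, 7, 8, 9}
A[start U E[(empty ∧ full) U ¬empty]]: least fixpoint, start Z0 = Sat(E[(empty ∧ full) U ¬empty]) = {1, 2, 3, 4, 5, 7, 8, 9}, add states in Sat(start) with every successor in Z. Already a fixed point.
Sat(A[start U E[(empty ∧ full) U ¬empty]]) = {1, 2, 3, 4, 5, 7, 8, 9}
6 ∉ Sat(A[start U E[(empty ∧ full) U ¬empty]]) = {1, 2, 3, 4, 5, 7, 8, 9}, so the formula does not hold at 6.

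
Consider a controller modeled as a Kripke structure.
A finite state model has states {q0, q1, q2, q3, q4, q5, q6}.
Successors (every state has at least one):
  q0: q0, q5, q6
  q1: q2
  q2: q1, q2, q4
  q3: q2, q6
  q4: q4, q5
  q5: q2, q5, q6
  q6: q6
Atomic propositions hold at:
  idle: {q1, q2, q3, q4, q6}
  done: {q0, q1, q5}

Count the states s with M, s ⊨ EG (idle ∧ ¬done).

Sat(¬done) = {q2, q3, q4, q6}
Sat(idle ∧ ¬done) = {q2, q3, q4, q6}
EG (idle ∧ ¬done): greatest fixpoint, start Z0 = {q2, q3, q4, q6}, keep only states in Sat with some successor in Z. Already a fixed point.
Sat(EG (idle ∧ ¬done)) = {q2, q3, q4, q6}
|Sat(EG (idle ∧ ¬done))| = |{q2, q3, q4, q6}| = 4.

4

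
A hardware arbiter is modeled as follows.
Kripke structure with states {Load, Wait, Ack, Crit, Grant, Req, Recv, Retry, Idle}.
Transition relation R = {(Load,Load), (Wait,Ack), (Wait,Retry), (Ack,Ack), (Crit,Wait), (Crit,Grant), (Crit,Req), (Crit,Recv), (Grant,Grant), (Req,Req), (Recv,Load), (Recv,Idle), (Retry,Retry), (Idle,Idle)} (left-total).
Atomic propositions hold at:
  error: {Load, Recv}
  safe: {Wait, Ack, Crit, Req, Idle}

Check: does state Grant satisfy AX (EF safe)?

EF safe: least fixpoint, start Z0 = {Wait, Ack, Crit, Req, Idle}, add states with some successor in Z. Z1 = {Wait, Ack, Crit, Req, Recv, Idle}; fixed.
Sat(EF safe) = {Wait, Ack, Crit, Req, Recv, Idle}
Sat(AX (EF safe)) = {s : every successor in {Wait, Ack, Crit, Req, Recv, Idle}} = {Ack, Req, Idle}
Grant ∉ Sat(AX (EF safe)) = {Ack, Req, Idle}, so the formula does not hold at Grant.

No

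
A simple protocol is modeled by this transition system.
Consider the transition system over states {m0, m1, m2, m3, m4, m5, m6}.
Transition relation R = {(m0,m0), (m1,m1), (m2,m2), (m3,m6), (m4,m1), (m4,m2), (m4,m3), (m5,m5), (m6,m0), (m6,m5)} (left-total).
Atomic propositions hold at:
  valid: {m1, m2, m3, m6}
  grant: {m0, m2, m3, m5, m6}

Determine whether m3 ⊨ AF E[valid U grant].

Yes

E[valid U grant]: least fixpoint, start Z0 = Sat(grant) = {m0, m2, m3, m5, m6}, add states in Sat(valid) with some successor in Z. Already a fixed point.
Sat(E[valid U grant]) = {m0, m2, m3, m5, m6}
AF E[valid U grant]: least fixpoint, start Z0 = {m0, m2, m3, m5, m6}, add states with every successor in Z. Already a fixed point.
Sat(AF E[valid U grant]) = {m0, m2, m3, m5, m6}
m3 ∈ Sat(AF E[valid U grant]) = {m0, m2, m3, m5, m6}, so the formula holds at m3.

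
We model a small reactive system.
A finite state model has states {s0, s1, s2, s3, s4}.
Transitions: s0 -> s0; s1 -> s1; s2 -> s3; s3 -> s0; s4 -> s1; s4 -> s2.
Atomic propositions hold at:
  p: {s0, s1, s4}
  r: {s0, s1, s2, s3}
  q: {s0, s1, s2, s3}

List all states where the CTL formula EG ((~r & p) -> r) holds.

{s0, s1, s2, s3}

Sat(~r) = {s4}
Sat(~r & p) = {s4}
Sat((~r & p) -> r) = {s0, s1, s2, s3}
EG ((~r & p) -> r): greatest fixpoint, start Z0 = {s0, s1, s2, s3}, keep only states in Sat with some successor in Z. Already a fixed point.
Sat(EG ((~r & p) -> r)) = {s0, s1, s2, s3}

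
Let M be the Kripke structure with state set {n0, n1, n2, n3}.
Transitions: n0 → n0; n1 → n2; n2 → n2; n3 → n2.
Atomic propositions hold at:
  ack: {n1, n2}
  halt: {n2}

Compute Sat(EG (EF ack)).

EF ack: least fixpoint, start Z0 = {n1, n2}, add states with some successor in Z. Z1 = {n1, n2, n3}; fixed.
Sat(EF ack) = {n1, n2, n3}
EG (EF ack): greatest fixpoint, start Z0 = {n1, n2, n3}, keep only states in Sat with some successor in Z. Already a fixed point.
Sat(EG (EF ack)) = {n1, n2, n3}

{n1, n2, n3}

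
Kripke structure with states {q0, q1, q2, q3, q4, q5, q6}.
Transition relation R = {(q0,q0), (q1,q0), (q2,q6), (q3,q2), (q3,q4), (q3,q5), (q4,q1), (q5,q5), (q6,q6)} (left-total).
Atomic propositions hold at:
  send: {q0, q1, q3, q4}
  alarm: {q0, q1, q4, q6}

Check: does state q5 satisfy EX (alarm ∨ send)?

Sat(alarm ∨ send) = {q0, q1, q3, q4, q6}
Sat(EX (alarm ∨ send)) = {s : some successor in {q0, q1, q3, q4, q6}} = {q0, q1, q2, q3, q4, q6}
q5 ∉ Sat(EX (alarm ∨ send)) = {q0, q1, q2, q3, q4, q6}, so the formula does not hold at q5.

No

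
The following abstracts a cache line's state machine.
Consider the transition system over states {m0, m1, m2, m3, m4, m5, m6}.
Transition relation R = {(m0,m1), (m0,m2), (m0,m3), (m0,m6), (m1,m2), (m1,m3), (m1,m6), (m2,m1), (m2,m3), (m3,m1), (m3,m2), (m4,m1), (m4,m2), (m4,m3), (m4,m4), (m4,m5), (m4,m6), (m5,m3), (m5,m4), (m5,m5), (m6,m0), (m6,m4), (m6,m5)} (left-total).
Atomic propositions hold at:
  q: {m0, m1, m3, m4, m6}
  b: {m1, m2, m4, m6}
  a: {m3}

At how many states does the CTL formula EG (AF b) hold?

AF b: least fixpoint, start Z0 = {m1, m2, m4, m6}, add states with every successor in Z. Z1 = {m1, m2, m3, m4, m6}; Z2 = {m0, m1, m2, m3, m4, m6}; fixed.
Sat(AF b) = {m0, m1, m2, m3, m4, m6}
EG (AF b): greatest fixpoint, start Z0 = {m0, m1, m2, m3, m4, m6}, keep only states in Sat with some successor in Z. Already a fixed point.
Sat(EG (AF b)) = {m0, m1, m2, m3, m4, m6}
|Sat(EG (AF b))| = |{m0, m1, m2, m3, m4, m6}| = 6.

6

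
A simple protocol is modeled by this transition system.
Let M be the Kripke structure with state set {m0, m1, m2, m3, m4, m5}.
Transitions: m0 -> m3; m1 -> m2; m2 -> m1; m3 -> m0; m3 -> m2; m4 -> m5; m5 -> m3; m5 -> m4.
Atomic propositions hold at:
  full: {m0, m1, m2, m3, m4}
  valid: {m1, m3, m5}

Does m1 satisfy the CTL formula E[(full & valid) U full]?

Sat(full & valid) = {m1, m3}
E[(full & valid) U full]: least fixpoint, start Z0 = Sat(full) = {m0, m1, m2, m3, m4}, add states in Sat(full & valid) with some successor in Z. Already a fixed point.
Sat(E[(full & valid) U full]) = {m0, m1, m2, m3, m4}
m1 ∈ Sat(E[(full & valid) U full]) = {m0, m1, m2, m3, m4}, so the formula holds at m1.

Yes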